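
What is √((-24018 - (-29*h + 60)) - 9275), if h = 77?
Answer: 4*I*√1945 ≈ 176.41*I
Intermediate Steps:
√((-24018 - (-29*h + 60)) - 9275) = √((-24018 - (-29*77 + 60)) - 9275) = √((-24018 - (-2233 + 60)) - 9275) = √((-24018 - 1*(-2173)) - 9275) = √((-24018 + 2173) - 9275) = √(-21845 - 9275) = √(-31120) = 4*I*√1945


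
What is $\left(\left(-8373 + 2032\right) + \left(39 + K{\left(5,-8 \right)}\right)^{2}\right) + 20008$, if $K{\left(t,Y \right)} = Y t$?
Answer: $13668$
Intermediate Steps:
$\left(\left(-8373 + 2032\right) + \left(39 + K{\left(5,-8 \right)}\right)^{2}\right) + 20008 = \left(\left(-8373 + 2032\right) + \left(39 - 40\right)^{2}\right) + 20008 = \left(-6341 + \left(39 - 40\right)^{2}\right) + 20008 = \left(-6341 + \left(-1\right)^{2}\right) + 20008 = \left(-6341 + 1\right) + 20008 = -6340 + 20008 = 13668$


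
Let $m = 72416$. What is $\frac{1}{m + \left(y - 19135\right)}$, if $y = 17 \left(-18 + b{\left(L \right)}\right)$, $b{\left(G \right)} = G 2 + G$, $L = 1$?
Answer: $\frac{1}{53026} \approx 1.8859 \cdot 10^{-5}$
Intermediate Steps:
$b{\left(G \right)} = 3 G$ ($b{\left(G \right)} = 2 G + G = 3 G$)
$y = -255$ ($y = 17 \left(-18 + 3 \cdot 1\right) = 17 \left(-18 + 3\right) = 17 \left(-15\right) = -255$)
$\frac{1}{m + \left(y - 19135\right)} = \frac{1}{72416 - 19390} = \frac{1}{53026}$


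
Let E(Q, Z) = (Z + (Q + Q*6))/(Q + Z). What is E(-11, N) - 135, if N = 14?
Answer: -156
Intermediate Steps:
E(Q, Z) = (Z + 7*Q)/(Q + Z) (E(Q, Z) = (Z + (Q + 6*Q))/(Q + Z) = (Z + 7*Q)/(Q + Z))
E(-11, N) - 135 = (14 + 7*(-11))/(-11 + 14) - 135 = (14 - 77)/3 - 135 = (⅓)*(-63) - 135 = -21 - 135 = -156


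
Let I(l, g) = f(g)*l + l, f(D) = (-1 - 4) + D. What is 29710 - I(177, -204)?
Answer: 66526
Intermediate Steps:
f(D) = -5 + D
I(l, g) = l + l*(-5 + g) (I(l, g) = (-5 + g)*l + l = l*(-5 + g) + l = l + l*(-5 + g))
29710 - I(177, -204) = 29710 - 177*(-4 - 204) = 29710 - 177*(-208) = 29710 - 1*(-36816) = 29710 + 36816 = 66526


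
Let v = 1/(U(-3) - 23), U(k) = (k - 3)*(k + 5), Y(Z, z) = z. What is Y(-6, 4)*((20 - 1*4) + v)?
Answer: 2236/35 ≈ 63.886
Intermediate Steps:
U(k) = (-3 + k)*(5 + k)
v = -1/35 (v = 1/((-15 + (-3)² + 2*(-3)) - 23) = 1/((-15 + 9 - 6) - 23) = 1/(-12 - 23) = 1/(-35) = -1/35 ≈ -0.028571)
Y(-6, 4)*((20 - 1*4) + v) = 4*((20 - 1*4) - 1/35) = 4*((20 - 4) - 1/35) = 4*(16 - 1/35) = 4*(559/35) = 2236/35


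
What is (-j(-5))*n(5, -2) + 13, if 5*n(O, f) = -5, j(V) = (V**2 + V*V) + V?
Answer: 58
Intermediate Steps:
j(V) = V + 2*V**2 (j(V) = (V**2 + V**2) + V = 2*V**2 + V = V + 2*V**2)
n(O, f) = -1 (n(O, f) = (1/5)*(-5) = -1)
(-j(-5))*n(5, -2) + 13 = -(-5)*(1 + 2*(-5))*(-1) + 13 = -(-5)*(1 - 10)*(-1) + 13 = -(-5)*(-9)*(-1) + 13 = -1*45*(-1) + 13 = -45*(-1) + 13 = 45 + 13 = 58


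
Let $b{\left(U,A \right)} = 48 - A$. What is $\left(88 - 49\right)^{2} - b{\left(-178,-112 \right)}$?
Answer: $1361$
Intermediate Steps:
$\left(88 - 49\right)^{2} - b{\left(-178,-112 \right)} = \left(88 - 49\right)^{2} - \left(48 - -112\right) = 39^{2} - \left(48 + 112\right) = 1521 - 160 = 1361$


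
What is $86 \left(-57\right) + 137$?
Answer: $-4765$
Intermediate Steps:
$86 \left(-57\right) + 137 = -4902 + 137 = -4765$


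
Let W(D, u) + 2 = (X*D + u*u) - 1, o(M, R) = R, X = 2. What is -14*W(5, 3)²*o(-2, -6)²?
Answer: -129024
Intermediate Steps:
W(D, u) = -3 + u² + 2*D (W(D, u) = -2 + ((2*D + u*u) - 1) = -2 + ((2*D + u²) - 1) = -2 + ((u² + 2*D) - 1) = -2 + (-1 + u² + 2*D) = -3 + u² + 2*D)
-14*W(5, 3)²*o(-2, -6)² = -14*36*(-3 + 3² + 2*5)² = -14*36*(-3 + 9 + 10)² = -14*(-6*16)² = -14*(-96)² = -14*9216 = -129024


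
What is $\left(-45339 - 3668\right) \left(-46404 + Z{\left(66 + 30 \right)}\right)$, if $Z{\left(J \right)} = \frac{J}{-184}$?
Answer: $\frac{52305367128}{23} \approx 2.2741 \cdot 10^{9}$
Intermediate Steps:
$Z{\left(J \right)} = - \frac{J}{184}$ ($Z{\left(J \right)} = J \left(- \frac{1}{184}\right) = - \frac{J}{184}$)
$\left(-45339 - 3668\right) \left(-46404 + Z{\left(66 + 30 \right)}\right) = \left(-45339 - 3668\right) \left(-46404 - \frac{66 + 30}{184}\right) = - 49007 \left(-46404 - \frac{12}{23}\right) = \left(-49007\right) \left(- \frac{1067304}{23}\right) = \frac{52305367128}{23}$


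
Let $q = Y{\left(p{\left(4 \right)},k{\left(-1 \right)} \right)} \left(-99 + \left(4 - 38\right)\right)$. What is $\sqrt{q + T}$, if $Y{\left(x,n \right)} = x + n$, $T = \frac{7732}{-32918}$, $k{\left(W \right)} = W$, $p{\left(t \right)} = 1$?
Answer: $\frac{i \sqrt{63630494}}{16459} \approx 0.48465 i$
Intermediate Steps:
$T = - \frac{3866}{16459}$ ($T = 7732 \left(- \frac{1}{32918}\right) = - \frac{3866}{16459} \approx -0.23489$)
$Y{\left(x,n \right)} = n + x$
$q = 0$ ($q = \left(-1 + 1\right) \left(-99 + \left(4 - 38\right)\right) = 0 \left(-99 - 34\right) = 0 \left(-133\right) = 0$)
$\sqrt{q + T} = \sqrt{0 - \frac{3866}{16459}} = \sqrt{- \frac{3866}{16459}} = \frac{i \sqrt{63630494}}{16459}$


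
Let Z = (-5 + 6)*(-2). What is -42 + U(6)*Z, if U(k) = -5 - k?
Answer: -20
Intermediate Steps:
Z = -2 (Z = 1*(-2) = -2)
-42 + U(6)*Z = -42 + (-5 - 1*6)*(-2) = -42 + (-5 - 6)*(-2) = -42 - 11*(-2) = -42 + 22 = -20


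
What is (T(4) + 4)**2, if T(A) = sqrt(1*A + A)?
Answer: 24 + 16*sqrt(2) ≈ 46.627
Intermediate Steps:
T(A) = sqrt(2)*sqrt(A) (T(A) = sqrt(A + A) = sqrt(2*A) = sqrt(2)*sqrt(A))
(T(4) + 4)**2 = (sqrt(2)*sqrt(4) + 4)**2 = (sqrt(2)*2 + 4)**2 = (2*sqrt(2) + 4)**2 = (4 + 2*sqrt(2))**2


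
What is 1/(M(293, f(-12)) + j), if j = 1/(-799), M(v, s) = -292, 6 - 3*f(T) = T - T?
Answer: -799/233309 ≈ -0.0034246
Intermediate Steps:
f(T) = 2 (f(T) = 2 - (T - T)/3 = 2 - ⅓*0 = 2 + 0 = 2)
j = -1/799 ≈ -0.0012516
1/(M(293, f(-12)) + j) = 1/(-292 - 1/799) = 1/(-233309/799) = -799/233309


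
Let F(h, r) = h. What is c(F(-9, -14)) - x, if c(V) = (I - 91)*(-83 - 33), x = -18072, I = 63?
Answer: 21320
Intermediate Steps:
c(V) = 3248 (c(V) = (63 - 91)*(-83 - 33) = -28*(-116) = 3248)
c(F(-9, -14)) - x = 3248 - 1*(-18072) = 3248 + 18072 = 21320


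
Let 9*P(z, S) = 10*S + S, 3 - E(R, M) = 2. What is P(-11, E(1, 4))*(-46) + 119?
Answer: 565/9 ≈ 62.778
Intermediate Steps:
E(R, M) = 1 (E(R, M) = 3 - 1*2 = 3 - 2 = 1)
P(z, S) = 11*S/9 (P(z, S) = (10*S + S)/9 = (11*S)/9 = 11*S/9)
P(-11, E(1, 4))*(-46) + 119 = ((11/9)*1)*(-46) + 119 = (11/9)*(-46) + 119 = -506/9 + 119 = 565/9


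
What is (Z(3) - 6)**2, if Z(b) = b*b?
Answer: 9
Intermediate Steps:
Z(b) = b**2
(Z(3) - 6)**2 = (3**2 - 6)**2 = (9 - 6)**2 = 3**2 = 9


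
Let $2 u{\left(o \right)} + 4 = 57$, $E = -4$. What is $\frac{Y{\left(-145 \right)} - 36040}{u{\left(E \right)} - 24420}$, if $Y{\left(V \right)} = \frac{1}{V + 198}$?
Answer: $\frac{3820238}{2585711} \approx 1.4774$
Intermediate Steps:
$Y{\left(V \right)} = \frac{1}{198 + V}$
$u{\left(o \right)} = \frac{53}{2}$ ($u{\left(o \right)} = -2 + \frac{1}{2} \cdot 57 = -2 + \frac{57}{2} = \frac{53}{2}$)
$\frac{Y{\left(-145 \right)} - 36040}{u{\left(E \right)} - 24420} = \frac{\frac{1}{198 - 145} - 36040}{\frac{53}{2} - 24420} = \frac{\frac{1}{53} - 36040}{- \frac{48787}{2}} = \left(\frac{1}{53} - 36040\right) \left(- \frac{2}{48787}\right) = \left(- \frac{1910119}{53}\right) \left(- \frac{2}{48787}\right) = \frac{3820238}{2585711}$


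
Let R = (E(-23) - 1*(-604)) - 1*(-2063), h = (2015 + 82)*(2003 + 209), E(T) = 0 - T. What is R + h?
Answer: 4641254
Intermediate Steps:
E(T) = -T
h = 4638564 (h = 2097*2212 = 4638564)
R = 2690 (R = (-1*(-23) - 1*(-604)) - 1*(-2063) = (23 + 604) + 2063 = 627 + 2063 = 2690)
R + h = 2690 + 4638564 = 4641254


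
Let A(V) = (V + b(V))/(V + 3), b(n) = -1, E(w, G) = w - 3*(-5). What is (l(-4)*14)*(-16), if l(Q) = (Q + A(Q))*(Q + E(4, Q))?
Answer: -3360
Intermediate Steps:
E(w, G) = 15 + w (E(w, G) = w + 15 = 15 + w)
A(V) = (-1 + V)/(3 + V) (A(V) = (V - 1)/(V + 3) = (-1 + V)/(3 + V))
l(Q) = (19 + Q)*(Q + (-1 + Q)/(3 + Q)) (l(Q) = (Q + (-1 + Q)/(3 + Q))*(Q + (15 + 4)) = (Q + (-1 + Q)/(3 + Q))*(Q + 19) = (Q + (-1 + Q)/(3 + Q))*(19 + Q) = (19 + Q)*(Q + (-1 + Q)/(3 + Q)))
(l(-4)*14)*(-16) = (((-19 + (-4)³ + 23*(-4)² + 75*(-4))/(3 - 4))*14)*(-16) = (((-19 - 64 + 23*16 - 300)/(-1))*14)*(-16) = (-(-19 - 64 + 368 - 300)*14)*(-16) = (-1*(-15)*14)*(-16) = (15*14)*(-16) = 210*(-16) = -3360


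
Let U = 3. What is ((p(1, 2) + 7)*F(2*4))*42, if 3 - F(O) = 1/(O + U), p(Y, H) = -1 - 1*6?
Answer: 0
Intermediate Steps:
p(Y, H) = -7 (p(Y, H) = -1 - 6 = -7)
F(O) = 3 - 1/(3 + O) (F(O) = 3 - 1/(O + 3) = 3 - 1/(3 + O))
((p(1, 2) + 7)*F(2*4))*42 = ((-7 + 7)*((8 + 3*(2*4))/(3 + 2*4)))*42 = (0*((8 + 3*8)/(3 + 8)))*42 = (0*((8 + 24)/11))*42 = (0*((1/11)*32))*42 = (0*(32/11))*42 = 0*42 = 0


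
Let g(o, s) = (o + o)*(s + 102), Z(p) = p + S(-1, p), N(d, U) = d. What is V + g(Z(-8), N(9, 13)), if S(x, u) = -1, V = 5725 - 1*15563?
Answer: -11836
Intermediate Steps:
V = -9838 (V = 5725 - 15563 = -9838)
Z(p) = -1 + p (Z(p) = p - 1 = -1 + p)
g(o, s) = 2*o*(102 + s) (g(o, s) = (2*o)*(102 + s) = 2*o*(102 + s))
V + g(Z(-8), N(9, 13)) = -9838 + 2*(-1 - 8)*(102 + 9) = -9838 + 2*(-9)*111 = -9838 - 1998 = -11836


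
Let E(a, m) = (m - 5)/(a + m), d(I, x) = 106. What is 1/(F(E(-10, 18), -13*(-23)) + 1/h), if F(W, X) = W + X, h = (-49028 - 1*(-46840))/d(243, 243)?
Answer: 4376/1315323 ≈ 0.0033269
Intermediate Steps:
E(a, m) = (-5 + m)/(a + m)
h = -1094/53 (h = (-49028 - 1*(-46840))/106 = (-49028 + 46840)*(1/106) = -2188*1/106 = -1094/53 ≈ -20.642)
1/(F(E(-10, 18), -13*(-23)) + 1/h) = 1/(((-5 + 18)/(-10 + 18) - 13*(-23)) + 1/(-1094/53)) = 1/((13/8 + 299) - 53/1094) = 1/(2405/8 - 53/1094) = 1/(1315323/4376) = 4376/1315323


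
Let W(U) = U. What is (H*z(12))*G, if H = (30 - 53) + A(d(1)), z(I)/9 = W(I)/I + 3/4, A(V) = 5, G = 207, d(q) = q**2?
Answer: -117369/2 ≈ -58685.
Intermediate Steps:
z(I) = 63/4 (z(I) = 9*(I/I + 3/4) = 9*(1 + 3*(1/4)) = 9*(1 + 3/4) = 9*(7/4) = 63/4)
H = -18 (H = (30 - 53) + 5 = -23 + 5 = -18)
(H*z(12))*G = -18*63/4*207 = -567/2*207 = -117369/2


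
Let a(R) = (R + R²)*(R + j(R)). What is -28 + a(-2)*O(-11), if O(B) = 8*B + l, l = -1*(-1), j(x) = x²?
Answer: -376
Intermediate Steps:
l = 1
a(R) = (R + R²)² (a(R) = (R + R²)*(R + R²) = (R + R²)²)
O(B) = 1 + 8*B (O(B) = 8*B + 1 = 1 + 8*B)
-28 + a(-2)*O(-11) = -28 + ((-2)²*(1 + (-2)² + 2*(-2)))*(1 + 8*(-11)) = -28 + (4*(1 + 4 - 4))*(1 - 88) = -28 + (4*1)*(-87) = -28 + 4*(-87) = -28 - 348 = -376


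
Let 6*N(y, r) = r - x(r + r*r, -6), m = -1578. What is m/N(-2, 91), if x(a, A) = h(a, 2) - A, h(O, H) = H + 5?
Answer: -1578/13 ≈ -121.38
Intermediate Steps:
h(O, H) = 5 + H
x(a, A) = 7 - A (x(a, A) = (5 + 2) - A = 7 - A)
N(y, r) = -13/6 + r/6 (N(y, r) = (r - (7 - 1*(-6)))/6 = (r - (7 + 6))/6 = (r - 1*13)/6 = (r - 13)/6 = (-13 + r)/6 = -13/6 + r/6)
m/N(-2, 91) = -1578/(-13/6 + (1/6)*91) = -1578/(-13/6 + 91/6) = -1578/13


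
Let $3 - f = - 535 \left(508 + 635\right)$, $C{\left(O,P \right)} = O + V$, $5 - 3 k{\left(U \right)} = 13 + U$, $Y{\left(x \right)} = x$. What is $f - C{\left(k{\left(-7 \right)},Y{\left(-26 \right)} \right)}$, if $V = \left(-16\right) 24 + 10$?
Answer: $\frac{1835647}{3} \approx 6.1188 \cdot 10^{5}$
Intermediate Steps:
$V = -374$ ($V = -384 + 10 = -374$)
$k{\left(U \right)} = - \frac{8}{3} - \frac{U}{3}$ ($k{\left(U \right)} = \frac{5}{3} - \frac{13 + U}{3} = \frac{5}{3} - \left(\frac{13}{3} + \frac{U}{3}\right) = - \frac{8}{3} - \frac{U}{3}$)
$C{\left(O,P \right)} = -374 + O$ ($C{\left(O,P \right)} = O - 374 = -374 + O$)
$f = 611508$ ($f = 3 - - 535 \left(508 + 635\right) = 3 - \left(-535\right) 1143 = 3 - -611505 = 3 + 611505 = 611508$)
$f - C{\left(k{\left(-7 \right)},Y{\left(-26 \right)} \right)} = 611508 - \left(-374 - \frac{1}{3}\right) = 611508 - - \frac{1123}{3} = 611508 + \frac{1123}{3} = \frac{1835647}{3}$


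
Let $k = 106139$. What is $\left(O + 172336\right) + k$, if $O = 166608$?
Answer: $445083$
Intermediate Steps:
$\left(O + 172336\right) + k = \left(166608 + 172336\right) + 106139 = 338944 + 106139 = 445083$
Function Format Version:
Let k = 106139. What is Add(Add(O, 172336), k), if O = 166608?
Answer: 445083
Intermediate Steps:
Add(Add(O, 172336), k) = Add(Add(166608, 172336), 106139) = Add(338944, 106139) = 445083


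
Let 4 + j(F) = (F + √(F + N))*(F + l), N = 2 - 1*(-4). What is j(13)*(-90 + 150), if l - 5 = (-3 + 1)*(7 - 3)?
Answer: 7560 + 600*√19 ≈ 10175.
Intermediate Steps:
N = 6 (N = 2 + 4 = 6)
l = -3 (l = 5 + (-3 + 1)*(7 - 3) = 5 - 2*4 = 5 - 8 = -3)
j(F) = -4 + (-3 + F)*(F + √(6 + F)) (j(F) = -4 + (F + √(F + 6))*(F - 3) = -4 + (F + √(6 + F))*(-3 + F) = -4 + (-3 + F)*(F + √(6 + F)))
j(13)*(-90 + 150) = (-4 + 13² - 3*13 - 3*√(6 + 13) + 13*√(6 + 13))*(-90 + 150) = (-4 + 169 - 39 - 3*√19 + 13*√19)*60 = (126 + 10*√19)*60 = 7560 + 600*√19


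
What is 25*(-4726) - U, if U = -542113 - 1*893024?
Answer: 1316987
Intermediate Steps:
U = -1435137 (U = -542113 - 893024 = -1435137)
25*(-4726) - U = 25*(-4726) - 1*(-1435137) = -118150 + 1435137 = 1316987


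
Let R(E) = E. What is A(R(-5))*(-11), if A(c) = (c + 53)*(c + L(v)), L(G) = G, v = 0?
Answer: 2640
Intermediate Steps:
A(c) = c*(53 + c) (A(c) = (c + 53)*(c + 0) = (53 + c)*c = c*(53 + c))
A(R(-5))*(-11) = -5*(53 - 5)*(-11) = -5*48*(-11) = -240*(-11) = 2640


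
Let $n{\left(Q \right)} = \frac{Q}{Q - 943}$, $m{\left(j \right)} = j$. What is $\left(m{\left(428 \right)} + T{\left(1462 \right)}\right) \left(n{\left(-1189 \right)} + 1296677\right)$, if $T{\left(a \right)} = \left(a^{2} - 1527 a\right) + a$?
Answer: $- \frac{1570043120405}{13} \approx -1.2077 \cdot 10^{11}$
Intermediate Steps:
$T{\left(a \right)} = a^{2} - 1526 a$
$n{\left(Q \right)} = \frac{Q}{-943 + Q}$
$\left(m{\left(428 \right)} + T{\left(1462 \right)}\right) \left(n{\left(-1189 \right)} + 1296677\right) = \left(428 + 1462 \left(-1526 + 1462\right)\right) \left(- \frac{1189}{-943 - 1189} + 1296677\right) = \left(428 + 1462 \left(-64\right)\right) \left(- \frac{1189}{-2132} + 1296677\right) = \left(428 - 93568\right) \left(\left(-1189\right) \left(- \frac{1}{2132}\right) + 1296677\right) = - 93140 \left(\frac{29}{52} + 1296677\right) = \left(-93140\right) \frac{67427233}{52} = - \frac{1570043120405}{13}$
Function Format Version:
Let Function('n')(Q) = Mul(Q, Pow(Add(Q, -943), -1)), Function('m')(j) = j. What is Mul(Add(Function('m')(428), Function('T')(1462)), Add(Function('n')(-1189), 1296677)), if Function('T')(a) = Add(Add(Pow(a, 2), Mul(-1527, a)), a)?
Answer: Rational(-1570043120405, 13) ≈ -1.2077e+11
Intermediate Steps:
Function('T')(a) = Add(Pow(a, 2), Mul(-1526, a))
Function('n')(Q) = Mul(Q, Pow(Add(-943, Q), -1))
Mul(Add(Function('m')(428), Function('T')(1462)), Add(Function('n')(-1189), 1296677)) = Mul(Add(428, Mul(1462, Add(-1526, 1462))), Add(Mul(-1189, Pow(Add(-943, -1189), -1)), 1296677)) = Mul(Add(428, Mul(1462, -64)), Add(Mul(-1189, Pow(-2132, -1)), 1296677)) = Mul(Add(428, -93568), Add(Mul(-1189, Rational(-1, 2132)), 1296677)) = Mul(-93140, Add(Rational(29, 52), 1296677)) = Mul(-93140, Rational(67427233, 52)) = Rational(-1570043120405, 13)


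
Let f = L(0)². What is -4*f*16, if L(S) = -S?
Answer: 0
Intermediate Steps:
f = 0 (f = (-1*0)² = 0² = 0)
-4*f*16 = -4*0*16 = 0*16 = 0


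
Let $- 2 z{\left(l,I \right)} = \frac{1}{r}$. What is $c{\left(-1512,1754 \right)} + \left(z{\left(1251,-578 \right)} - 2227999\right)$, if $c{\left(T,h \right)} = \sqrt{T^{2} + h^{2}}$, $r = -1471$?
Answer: $- \frac{6554773057}{2942} + 2 \sqrt{1340665} \approx -2.2257 \cdot 10^{6}$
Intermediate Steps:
$z{\left(l,I \right)} = \frac{1}{2942}$ ($z{\left(l,I \right)} = - \frac{1}{2 \left(-1471\right)} = \left(- \frac{1}{2}\right) \left(- \frac{1}{1471}\right) = \frac{1}{2942}$)
$c{\left(-1512,1754 \right)} + \left(z{\left(1251,-578 \right)} - 2227999\right) = \sqrt{\left(-1512\right)^{2} + 1754^{2}} + \left(\frac{1}{2942} - 2227999\right) = \sqrt{2286144 + 3076516} + \left(\frac{1}{2942} - 2227999\right) = \sqrt{5362660} - \frac{6554773057}{2942} = 2 \sqrt{1340665} - \frac{6554773057}{2942} = - \frac{6554773057}{2942} + 2 \sqrt{1340665}$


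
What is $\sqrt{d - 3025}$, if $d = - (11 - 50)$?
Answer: $i \sqrt{2986} \approx 54.644 i$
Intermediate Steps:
$d = 39$ ($d = - (11 - 50) = \left(-1\right) \left(-39\right) = 39$)
$\sqrt{d - 3025} = \sqrt{39 - 3025} = \sqrt{-2986} = i \sqrt{2986}$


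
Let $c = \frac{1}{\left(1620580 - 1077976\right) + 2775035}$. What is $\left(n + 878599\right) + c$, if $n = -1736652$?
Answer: $- \frac{2846710096866}{3317639} \approx -8.5805 \cdot 10^{5}$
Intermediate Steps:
$c = \frac{1}{3317639}$ ($c = \frac{1}{542604 + 2775035} = \frac{1}{3317639} \approx 3.0142 \cdot 10^{-7}$)
$\left(n + 878599\right) + c = \left(-1736652 + 878599\right) + \frac{1}{3317639} = -858053 + \frac{1}{3317639} = - \frac{2846710096866}{3317639}$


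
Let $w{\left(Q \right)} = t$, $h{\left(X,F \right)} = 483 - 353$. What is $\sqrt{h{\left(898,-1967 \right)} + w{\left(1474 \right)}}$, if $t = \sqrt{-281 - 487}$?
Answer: $\sqrt{130 + 16 i \sqrt{3}} \approx 11.466 + 1.2085 i$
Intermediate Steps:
$h{\left(X,F \right)} = 130$
$t = 16 i \sqrt{3}$ ($t = \sqrt{-768} = 16 i \sqrt{3} \approx 27.713 i$)
$w{\left(Q \right)} = 16 i \sqrt{3}$
$\sqrt{h{\left(898,-1967 \right)} + w{\left(1474 \right)}} = \sqrt{130 + 16 i \sqrt{3}}$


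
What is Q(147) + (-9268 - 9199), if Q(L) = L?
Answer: -18320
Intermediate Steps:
Q(147) + (-9268 - 9199) = 147 + (-9268 - 9199) = 147 - 18467 = -18320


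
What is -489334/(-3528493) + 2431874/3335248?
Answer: 5106450315357/5884199610632 ≈ 0.86782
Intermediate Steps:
-489334/(-3528493) + 2431874/3335248 = -489334*(-1/3528493) + 2431874*(1/3335248) = 489334/3528493 + 1215937/1667624 = 5106450315357/5884199610632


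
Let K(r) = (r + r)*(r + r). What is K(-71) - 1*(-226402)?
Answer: 246566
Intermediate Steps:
K(r) = 4*r**2 (K(r) = (2*r)*(2*r) = 4*r**2)
K(-71) - 1*(-226402) = 4*(-71)**2 - 1*(-226402) = 4*5041 + 226402 = 20164 + 226402 = 246566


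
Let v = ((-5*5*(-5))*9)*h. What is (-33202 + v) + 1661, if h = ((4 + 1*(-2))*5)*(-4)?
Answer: -76541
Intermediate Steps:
h = -40 (h = ((4 - 2)*5)*(-4) = (2*5)*(-4) = 10*(-4) = -40)
v = -45000 (v = ((-5*5*(-5))*9)*(-40) = (-25*(-5)*9)*(-40) = (125*9)*(-40) = 1125*(-40) = -45000)
(-33202 + v) + 1661 = (-33202 - 45000) + 1661 = -78202 + 1661 = -76541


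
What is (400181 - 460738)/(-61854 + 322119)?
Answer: -60557/260265 ≈ -0.23267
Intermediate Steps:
(400181 - 460738)/(-61854 + 322119) = -60557/260265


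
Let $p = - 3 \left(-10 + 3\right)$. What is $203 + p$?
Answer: $224$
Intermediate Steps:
$p = 21$ ($p = \left(-3\right) \left(-7\right) = 21$)
$203 + p = 203 + 21 = 224$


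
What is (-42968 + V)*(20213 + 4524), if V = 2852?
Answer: -992349492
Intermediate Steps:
(-42968 + V)*(20213 + 4524) = (-42968 + 2852)*(20213 + 4524) = -40116*24737 = -992349492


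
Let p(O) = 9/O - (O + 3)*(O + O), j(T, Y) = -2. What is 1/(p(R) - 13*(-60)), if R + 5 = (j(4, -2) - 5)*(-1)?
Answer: 2/1529 ≈ 0.0013080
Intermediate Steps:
R = 2 (R = -5 + (-2 - 5)*(-1) = -5 - 7*(-1) = -5 + 7 = 2)
p(O) = 9/O - 2*O*(3 + O) (p(O) = 9/O - (3 + O)*2*O = 9/O - 2*O*(3 + O))
1/(p(R) - 13*(-60)) = 1/((9 - 2*2²*(3 + 2))/2 - 13*(-60)) = 1/((9 - 2*4*5)/2 + 780) = 1/((9 - 40)/2 + 780) = 1/((½)*(-31) + 780) = 1/(-31/2 + 780) = 1/(1529/2) = 2/1529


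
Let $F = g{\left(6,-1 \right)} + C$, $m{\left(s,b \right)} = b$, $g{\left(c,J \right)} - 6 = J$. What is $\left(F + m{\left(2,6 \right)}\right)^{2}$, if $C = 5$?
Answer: $256$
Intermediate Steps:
$g{\left(c,J \right)} = 6 + J$
$F = 10$ ($F = \left(6 - 1\right) + 5 = 5 + 5 = 10$)
$\left(F + m{\left(2,6 \right)}\right)^{2} = \left(10 + 6\right)^{2} = 16^{2} = 256$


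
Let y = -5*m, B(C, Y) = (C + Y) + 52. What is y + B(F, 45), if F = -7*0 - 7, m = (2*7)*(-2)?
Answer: 230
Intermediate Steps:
m = -28 (m = 14*(-2) = -28)
F = -7 (F = 0 - 7 = -7)
B(C, Y) = 52 + C + Y
y = 140 (y = -5*(-28) = 140)
y + B(F, 45) = 140 + (52 - 7 + 45) = 140 + 90 = 230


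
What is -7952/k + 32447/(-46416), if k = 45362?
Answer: -920480423/1052761296 ≈ -0.87435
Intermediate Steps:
-7952/k + 32447/(-46416) = -7952/45362 + 32447/(-46416) = -7952*1/45362 + 32447*(-1/46416) = -3976/22681 - 32447/46416 = -920480423/1052761296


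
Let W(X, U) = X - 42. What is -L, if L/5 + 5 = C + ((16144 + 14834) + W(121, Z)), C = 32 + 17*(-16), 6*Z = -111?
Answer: -154060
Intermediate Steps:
Z = -37/2 (Z = (⅙)*(-111) = -37/2 ≈ -18.500)
W(X, U) = -42 + X
C = -240 (C = 32 - 272 = -240)
L = 154060 (L = -25 + 5*(-240 + ((16144 + 14834) + (-42 + 121))) = -25 + 5*(-240 + (30978 + 79)) = -25 + 5*(-240 + 31057) = -25 + 5*30817 = -25 + 154085 = 154060)
-L = -1*154060 = -154060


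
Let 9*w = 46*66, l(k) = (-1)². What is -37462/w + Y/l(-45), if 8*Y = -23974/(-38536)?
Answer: -4327874185/38998432 ≈ -110.98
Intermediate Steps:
l(k) = 1
w = 1012/3 (w = (46*66)/9 = (⅑)*3036 = 1012/3 ≈ 337.33)
Y = 11987/154144 (Y = (-23974/(-38536))/8 = (-23974*(-1/38536))/8 = (⅛)*(11987/19268) = 11987/154144 ≈ 0.077765)
-37462/w + Y/l(-45) = -37462/1012/3 + (11987/154144)/1 = -37462*3/1012 + (11987/154144)*1 = -56193/506 + 11987/154144 = -4327874185/38998432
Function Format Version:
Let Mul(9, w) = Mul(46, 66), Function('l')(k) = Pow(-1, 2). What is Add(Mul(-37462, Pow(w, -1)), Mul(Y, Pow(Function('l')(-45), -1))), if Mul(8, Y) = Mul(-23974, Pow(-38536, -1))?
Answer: Rational(-4327874185, 38998432) ≈ -110.98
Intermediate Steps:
Function('l')(k) = 1
w = Rational(1012, 3) (w = Mul(Rational(1, 9), Mul(46, 66)) = Mul(Rational(1, 9), 3036) = Rational(1012, 3) ≈ 337.33)
Y = Rational(11987, 154144) (Y = Mul(Rational(1, 8), Mul(-23974, Pow(-38536, -1))) = Mul(Rational(1, 8), Mul(-23974, Rational(-1, 38536))) = Mul(Rational(1, 8), Rational(11987, 19268)) = Rational(11987, 154144) ≈ 0.077765)
Add(Mul(-37462, Pow(w, -1)), Mul(Y, Pow(Function('l')(-45), -1))) = Add(Mul(-37462, Pow(Rational(1012, 3), -1)), Mul(Rational(11987, 154144), Pow(1, -1))) = Add(Mul(-37462, Rational(3, 1012)), Mul(Rational(11987, 154144), 1)) = Add(Rational(-56193, 506), Rational(11987, 154144)) = Rational(-4327874185, 38998432)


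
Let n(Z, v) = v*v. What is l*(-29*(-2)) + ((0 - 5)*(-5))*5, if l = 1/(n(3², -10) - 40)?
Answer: 3779/30 ≈ 125.97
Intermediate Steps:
n(Z, v) = v²
l = 1/60 (l = 1/((-10)² - 40) = 1/(100 - 40) = 1/60 ≈ 0.016667)
l*(-29*(-2)) + ((0 - 5)*(-5))*5 = (-29*(-2))/60 + ((0 - 5)*(-5))*5 = (1/60)*58 - 5*(-5)*5 = 29/30 + 25*5 = 29/30 + 125 = 3779/30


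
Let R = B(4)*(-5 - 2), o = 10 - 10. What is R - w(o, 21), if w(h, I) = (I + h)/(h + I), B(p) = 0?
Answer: -1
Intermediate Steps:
o = 0
w(h, I) = 1 (w(h, I) = (I + h)/(I + h) = 1)
R = 0 (R = 0*(-5 - 2) = 0*(-7) = 0)
R - w(o, 21) = 0 - 1*1 = 0 - 1 = -1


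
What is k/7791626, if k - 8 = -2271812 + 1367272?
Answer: -452266/3895813 ≈ -0.11609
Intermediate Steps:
k = -904532 (k = 8 + (-2271812 + 1367272) = 8 - 904540 = -904532)
k/7791626 = -904532/7791626 = -904532*1/7791626 = -452266/3895813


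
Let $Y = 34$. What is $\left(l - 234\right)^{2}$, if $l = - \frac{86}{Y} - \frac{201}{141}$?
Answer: $\frac{36147895876}{638401} \approx 56623.0$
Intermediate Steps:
$l = - \frac{3160}{799}$ ($l = - \frac{86}{34} - \frac{201}{141} = \left(-86\right) \frac{1}{34} - \frac{67}{47} = - \frac{43}{17} - \frac{67}{47} = - \frac{3160}{799} \approx -3.9549$)
$\left(l - 234\right)^{2} = \left(- \frac{3160}{799} - 234\right)^{2} = \left(- \frac{190126}{799}\right)^{2} = \frac{36147895876}{638401}$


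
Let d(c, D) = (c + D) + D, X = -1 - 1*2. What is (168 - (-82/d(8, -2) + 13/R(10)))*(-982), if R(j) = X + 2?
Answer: -197873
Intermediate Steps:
X = -3 (X = -1 - 2 = -3)
d(c, D) = c + 2*D (d(c, D) = (D + c) + D = c + 2*D)
R(j) = -1 (R(j) = -3 + 2 = -1)
(168 - (-82/d(8, -2) + 13/R(10)))*(-982) = (168 - (-82/(8 + 2*(-2)) + 13/(-1)))*(-982) = (168 - (-82/(8 - 4) + 13*(-1)))*(-982) = (168 - (-82/4 - 13))*(-982) = (168 - (-82*¼ - 13))*(-982) = (168 - (-41/2 - 13))*(-982) = (168 - 1*(-67/2))*(-982) = (168 + 67/2)*(-982) = (403/2)*(-982) = -197873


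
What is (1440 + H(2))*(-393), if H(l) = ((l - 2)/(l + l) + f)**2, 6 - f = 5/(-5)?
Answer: -585177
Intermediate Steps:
f = 7 (f = 6 - 5/(-5) = 6 - 5*(-1)/5 = 6 - 1*(-1) = 6 + 1 = 7)
H(l) = (7 + (-2 + l)/(2*l))**2 (H(l) = ((l - 2)/(l + l) + 7)**2 = ((-2 + l)/((2*l)) + 7)**2 = ((-2 + l)*(1/(2*l)) + 7)**2 = ((-2 + l)/(2*l) + 7)**2 = (7 + (-2 + l)/(2*l))**2)
(1440 + H(2))*(-393) = (1440 + (1/4)*(-2 + 15*2)**2/2**2)*(-393) = (1440 + (1/4)*(1/4)*(-2 + 30)**2)*(-393) = (1440 + (1/4)*(1/4)*28**2)*(-393) = (1440 + (1/4)*(1/4)*784)*(-393) = (1440 + 49)*(-393) = 1489*(-393) = -585177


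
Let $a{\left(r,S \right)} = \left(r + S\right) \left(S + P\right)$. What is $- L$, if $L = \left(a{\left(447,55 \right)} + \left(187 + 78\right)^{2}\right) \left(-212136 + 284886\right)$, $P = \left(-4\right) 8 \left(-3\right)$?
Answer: $-10623464250$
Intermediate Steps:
$P = 96$ ($P = \left(-32\right) \left(-3\right) = 96$)
$a{\left(r,S \right)} = \left(96 + S\right) \left(S + r\right)$ ($a{\left(r,S \right)} = \left(r + S\right) \left(S + 96\right) = \left(S + r\right) \left(96 + S\right) = \left(96 + S\right) \left(S + r\right)$)
$L = 10623464250$ ($L = \left(\left(55^{2} + 96 \cdot 55 + 96 \cdot 447 + 55 \cdot 447\right) + \left(187 + 78\right)^{2}\right) \left(-212136 + 284886\right) = \left(\left(3025 + 5280 + 42912 + 24585\right) + 265^{2}\right) 72750 = \left(75802 + 70225\right) 72750 = 146027 \cdot 72750 = 10623464250$)
$- L = \left(-1\right) 10623464250 = -10623464250$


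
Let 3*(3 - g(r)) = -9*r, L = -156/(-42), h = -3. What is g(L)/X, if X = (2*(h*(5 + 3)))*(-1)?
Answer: 33/112 ≈ 0.29464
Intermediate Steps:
L = 26/7 (L = -156*(-1/42) = 26/7 ≈ 3.7143)
g(r) = 3 + 3*r (g(r) = 3 - (-3)*r = 3 + 3*r)
X = 48 (X = (2*(-3*(5 + 3)))*(-1) = (2*(-3*8))*(-1) = (2*(-24))*(-1) = -48*(-1) = 48)
g(L)/X = (3 + 3*(26/7))/48 = (3 + 78/7)*(1/48) = (99/7)*(1/48) = 33/112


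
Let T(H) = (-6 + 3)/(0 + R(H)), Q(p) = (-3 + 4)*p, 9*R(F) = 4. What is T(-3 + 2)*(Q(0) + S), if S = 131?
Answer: -3537/4 ≈ -884.25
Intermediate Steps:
R(F) = 4/9 (R(F) = (⅑)*4 = 4/9)
Q(p) = p (Q(p) = 1*p = p)
T(H) = -27/4 (T(H) = (-6 + 3)/(0 + 4/9) = -3/4/9 = -3*9/4 = -27/4)
T(-3 + 2)*(Q(0) + S) = -27*(0 + 131)/4 = -27/4*131 = -3537/4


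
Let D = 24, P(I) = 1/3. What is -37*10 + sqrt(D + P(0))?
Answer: -370 + sqrt(219)/3 ≈ -365.07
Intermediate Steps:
P(I) = 1/3 (P(I) = 1*(1/3) = 1/3)
-37*10 + sqrt(D + P(0)) = -37*10 + sqrt(24 + 1/3) = -370 + sqrt(73/3) = -370 + sqrt(219)/3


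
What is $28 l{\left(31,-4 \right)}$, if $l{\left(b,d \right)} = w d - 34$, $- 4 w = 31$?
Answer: $-84$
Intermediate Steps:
$w = - \frac{31}{4}$ ($w = \left(- \frac{1}{4}\right) 31 = - \frac{31}{4} \approx -7.75$)
$l{\left(b,d \right)} = -34 - \frac{31 d}{4}$ ($l{\left(b,d \right)} = - \frac{31 d}{4} - 34 = -34 - \frac{31 d}{4}$)
$28 l{\left(31,-4 \right)} = 28 \left(-34 - -31\right) = 28 \left(-34 + 31\right) = 28 \left(-3\right) = -84$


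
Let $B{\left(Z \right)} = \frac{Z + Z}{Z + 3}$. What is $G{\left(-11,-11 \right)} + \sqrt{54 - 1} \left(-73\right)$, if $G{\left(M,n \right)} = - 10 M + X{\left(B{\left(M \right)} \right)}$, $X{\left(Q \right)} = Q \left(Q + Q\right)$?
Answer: $\frac{1001}{8} - 73 \sqrt{53} \approx -406.32$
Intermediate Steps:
$B{\left(Z \right)} = \frac{2 Z}{3 + Z}$
$X{\left(Q \right)} = 2 Q^{2}$ ($X{\left(Q \right)} = Q 2 Q = 2 Q^{2}$)
$G{\left(M,n \right)} = - 10 M + \frac{8 M^{2}}{\left(3 + M\right)^{2}}$ ($G{\left(M,n \right)} = - 10 M + 2 \left(\frac{2 M}{3 + M}\right)^{2} = - 10 M + 2 \frac{4 M^{2}}{\left(3 + M\right)^{2}} = - 10 M + \frac{8 M^{2}}{\left(3 + M\right)^{2}}$)
$G{\left(-11,-11 \right)} + \sqrt{54 - 1} \left(-73\right) = \left(\left(-10\right) \left(-11\right) + \frac{8 \left(-11\right)^{2}}{\left(3 - 11\right)^{2}}\right) + \sqrt{54 - 1} \left(-73\right) = \left(110 + 8 \cdot 121 \cdot \frac{1}{64}\right) + \sqrt{53} \left(-73\right) = \left(110 + 8 \cdot 121 \cdot \frac{1}{64}\right) - 73 \sqrt{53} = \left(110 + \frac{121}{8}\right) - 73 \sqrt{53} = \frac{1001}{8} - 73 \sqrt{53}$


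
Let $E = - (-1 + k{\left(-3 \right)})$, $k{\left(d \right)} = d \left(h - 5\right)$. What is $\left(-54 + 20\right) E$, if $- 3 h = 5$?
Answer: $646$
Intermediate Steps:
$h = - \frac{5}{3}$ ($h = \left(- \frac{1}{3}\right) 5 = - \frac{5}{3} \approx -1.6667$)
$k{\left(d \right)} = - \frac{20 d}{3}$ ($k{\left(d \right)} = d \left(- \frac{5}{3} - 5\right) = d \left(- \frac{20}{3}\right) = - \frac{20 d}{3}$)
$E = -19$ ($E = - (-1 - -20) = - (-1 + 20) = \left(-1\right) 19 = -19$)
$\left(-54 + 20\right) E = \left(-54 + 20\right) \left(-19\right) = \left(-34\right) \left(-19\right) = 646$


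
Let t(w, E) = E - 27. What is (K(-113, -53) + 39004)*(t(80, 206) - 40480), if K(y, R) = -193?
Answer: -1564122111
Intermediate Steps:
t(w, E) = -27 + E
(K(-113, -53) + 39004)*(t(80, 206) - 40480) = (-193 + 39004)*((-27 + 206) - 40480) = 38811*(179 - 40480) = 38811*(-40301) = -1564122111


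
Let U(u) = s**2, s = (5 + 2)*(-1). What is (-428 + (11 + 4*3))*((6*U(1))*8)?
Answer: -952560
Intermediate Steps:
s = -7 (s = 7*(-1) = -7)
U(u) = 49 (U(u) = (-7)**2 = 49)
(-428 + (11 + 4*3))*((6*U(1))*8) = (-428 + (11 + 4*3))*((6*49)*8) = (-428 + (11 + 12))*(294*8) = (-428 + 23)*2352 = -405*2352 = -952560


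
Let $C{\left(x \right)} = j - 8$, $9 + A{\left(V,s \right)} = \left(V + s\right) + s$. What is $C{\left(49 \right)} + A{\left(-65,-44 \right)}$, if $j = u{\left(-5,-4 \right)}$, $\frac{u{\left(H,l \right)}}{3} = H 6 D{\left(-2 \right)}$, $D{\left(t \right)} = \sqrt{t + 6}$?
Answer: $-350$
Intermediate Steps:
$D{\left(t \right)} = \sqrt{6 + t}$
$A{\left(V,s \right)} = -9 + V + 2 s$ ($A{\left(V,s \right)} = -9 + \left(\left(V + s\right) + s\right) = -9 + \left(V + 2 s\right) = -9 + V + 2 s$)
$u{\left(H,l \right)} = 36 H$ ($u{\left(H,l \right)} = 3 H 6 \sqrt{6 - 2} = 3 \cdot 6 H \sqrt{4} = 3 \cdot 6 H 2 = 3 \cdot 12 H = 36 H$)
$j = -180$ ($j = 36 \left(-5\right) = -180$)
$C{\left(x \right)} = -188$ ($C{\left(x \right)} = -180 - 8 = -188$)
$C{\left(49 \right)} + A{\left(-65,-44 \right)} = -188 - 162 = -350$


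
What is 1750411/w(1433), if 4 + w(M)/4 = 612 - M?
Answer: -1750411/3300 ≈ -530.43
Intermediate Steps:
w(M) = 2432 - 4*M (w(M) = -16 + 4*(612 - M) = -16 + (2448 - 4*M) = 2432 - 4*M)
1750411/w(1433) = 1750411/(2432 - 4*1433) = 1750411/(2432 - 5732) = 1750411/(-3300) = 1750411*(-1/3300) = -1750411/3300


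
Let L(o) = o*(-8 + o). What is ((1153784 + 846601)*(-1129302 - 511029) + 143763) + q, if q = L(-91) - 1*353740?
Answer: -3281293728403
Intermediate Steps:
q = -344731 (q = -91*(-8 - 91) - 1*353740 = -91*(-99) - 353740 = 9009 - 353740 = -344731)
((1153784 + 846601)*(-1129302 - 511029) + 143763) + q = ((1153784 + 846601)*(-1129302 - 511029) + 143763) - 344731 = (2000385*(-1640331) + 143763) - 344731 = (-3281293527435 + 143763) - 344731 = -3281293383672 - 344731 = -3281293728403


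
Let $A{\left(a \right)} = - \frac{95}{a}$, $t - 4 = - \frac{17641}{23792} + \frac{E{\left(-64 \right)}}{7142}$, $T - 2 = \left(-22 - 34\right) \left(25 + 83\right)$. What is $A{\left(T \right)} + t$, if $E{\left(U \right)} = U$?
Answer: $\frac{838648391699}{256837804336} \approx 3.2653$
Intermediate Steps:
$T = -6046$ ($T = 2 + \left(-22 - 34\right) \left(25 + 83\right) = 2 - 6048 = -6046$)
$t = \frac{276087573}{84961232}$ ($t = 4 - \left(\frac{32}{3571} + \frac{17641}{23792}\right) = 4 - \frac{63757355}{84961232} = \frac{276087573}{84961232} \approx 3.2496$)
$A{\left(T \right)} + t = - \frac{95}{-6046} + \frac{276087573}{84961232} = \left(-95\right) \left(- \frac{1}{6046}\right) + \frac{276087573}{84961232} = \frac{95}{6046} + \frac{276087573}{84961232} = \frac{838648391699}{256837804336}$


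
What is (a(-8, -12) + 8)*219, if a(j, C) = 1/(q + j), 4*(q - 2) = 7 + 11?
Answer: 1606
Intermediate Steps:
q = 13/2 (q = 2 + (7 + 11)/4 = 2 + (¼)*18 = 2 + 9/2 = 13/2 ≈ 6.5000)
a(j, C) = 1/(13/2 + j)
(a(-8, -12) + 8)*219 = (2/(13 + 2*(-8)) + 8)*219 = (2/(13 - 16) + 8)*219 = (2/(-3) + 8)*219 = (2*(-⅓) + 8)*219 = (-⅔ + 8)*219 = (22/3)*219 = 1606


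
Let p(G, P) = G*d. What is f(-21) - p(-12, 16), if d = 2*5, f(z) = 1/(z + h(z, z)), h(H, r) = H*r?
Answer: 50401/420 ≈ 120.00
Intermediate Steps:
f(z) = 1/(z + z²) (f(z) = 1/(z + z*z) = 1/(z + z²))
d = 10
p(G, P) = 10*G (p(G, P) = G*10 = 10*G)
f(-21) - p(-12, 16) = 1/((-21)*(1 - 21)) - 10*(-12) = -1/21/(-20) - 1*(-120) = -1/21*(-1/20) + 120 = 1/420 + 120 = 50401/420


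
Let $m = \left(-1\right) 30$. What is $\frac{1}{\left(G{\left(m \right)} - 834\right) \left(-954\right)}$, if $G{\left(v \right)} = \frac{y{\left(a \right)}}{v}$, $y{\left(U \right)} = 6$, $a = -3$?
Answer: $\frac{5}{3979134} \approx 1.2566 \cdot 10^{-6}$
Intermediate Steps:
$m = -30$
$G{\left(v \right)} = \frac{6}{v}$
$\frac{1}{\left(G{\left(m \right)} - 834\right) \left(-954\right)} = \frac{1}{\left(\frac{6}{-30} - 834\right) \left(-954\right)} = \frac{1}{\left(6 \left(- \frac{1}{30}\right) - 834\right) \left(-954\right)} = \frac{1}{\left(- \frac{1}{5} - 834\right) \left(-954\right)} = \frac{1}{\left(- \frac{4171}{5}\right) \left(-954\right)} = \frac{1}{\frac{3979134}{5}} = \frac{5}{3979134}$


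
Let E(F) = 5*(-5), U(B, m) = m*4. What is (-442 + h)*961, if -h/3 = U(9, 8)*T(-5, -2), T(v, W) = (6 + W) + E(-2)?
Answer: 1512614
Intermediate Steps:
U(B, m) = 4*m
E(F) = -25
T(v, W) = -19 + W (T(v, W) = (6 + W) - 25 = -19 + W)
h = 2016 (h = -3*4*8*(-19 - 2) = -96*(-21) = -3*(-672) = 2016)
(-442 + h)*961 = (-442 + 2016)*961 = 1574*961 = 1512614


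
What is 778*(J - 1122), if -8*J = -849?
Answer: -3161403/4 ≈ -7.9035e+5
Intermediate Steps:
J = 849/8 (J = -⅛*(-849) = 849/8 ≈ 106.13)
778*(J - 1122) = 778*(849/8 - 1122) = 778*(-8127/8) = -3161403/4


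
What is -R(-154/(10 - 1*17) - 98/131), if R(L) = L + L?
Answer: -5568/131 ≈ -42.504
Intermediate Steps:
R(L) = 2*L
-R(-154/(10 - 1*17) - 98/131) = -2*(-154/(10 - 1*17) - 98/131) = -2*(-154/(10 - 17) - 98*1/131) = -2*(-154/(-7) - 98/131) = -2*(-154*(-⅐) - 98/131) = -2*(22 - 98/131) = -2*2784/131 = -1*5568/131 = -5568/131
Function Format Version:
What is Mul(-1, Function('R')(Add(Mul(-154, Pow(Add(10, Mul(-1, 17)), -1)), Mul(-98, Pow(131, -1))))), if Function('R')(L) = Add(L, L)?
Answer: Rational(-5568, 131) ≈ -42.504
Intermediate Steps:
Function('R')(L) = Mul(2, L)
Mul(-1, Function('R')(Add(Mul(-154, Pow(Add(10, Mul(-1, 17)), -1)), Mul(-98, Pow(131, -1))))) = Mul(-1, Mul(2, Add(Mul(-154, Pow(Add(10, Mul(-1, 17)), -1)), Mul(-98, Pow(131, -1))))) = Mul(-1, Mul(2, Add(Mul(-154, Pow(Add(10, -17), -1)), Mul(-98, Rational(1, 131))))) = Mul(-1, Mul(2, Add(Mul(-154, Pow(-7, -1)), Rational(-98, 131)))) = Mul(-1, Mul(2, Add(Mul(-154, Rational(-1, 7)), Rational(-98, 131)))) = Mul(-1, Mul(2, Add(22, Rational(-98, 131)))) = Mul(-1, Mul(2, Rational(2784, 131))) = Mul(-1, Rational(5568, 131)) = Rational(-5568, 131)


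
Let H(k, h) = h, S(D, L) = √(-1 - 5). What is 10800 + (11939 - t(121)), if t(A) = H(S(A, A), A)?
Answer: 22618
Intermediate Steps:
S(D, L) = I*√6 (S(D, L) = √(-6) = I*√6)
t(A) = A
10800 + (11939 - t(121)) = 10800 + (11939 - 1*121) = 10800 + (11939 - 121) = 10800 + 11818 = 22618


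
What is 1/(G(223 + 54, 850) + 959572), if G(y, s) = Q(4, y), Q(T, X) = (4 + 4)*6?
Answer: 1/959620 ≈ 1.0421e-6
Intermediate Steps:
Q(T, X) = 48 (Q(T, X) = 8*6 = 48)
G(y, s) = 48
1/(G(223 + 54, 850) + 959572) = 1/(48 + 959572) = 1/959620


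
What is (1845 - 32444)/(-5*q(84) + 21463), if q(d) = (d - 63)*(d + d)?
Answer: -30599/3823 ≈ -8.0039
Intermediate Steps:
q(d) = 2*d*(-63 + d) (q(d) = (-63 + d)*(2*d) = 2*d*(-63 + d))
(1845 - 32444)/(-5*q(84) + 21463) = (1845 - 32444)/(-10*84*(-63 + 84) + 21463) = -30599/(-10*84*21 + 21463) = -30599/(-5*3528 + 21463) = -30599/(-17640 + 21463) = -30599/3823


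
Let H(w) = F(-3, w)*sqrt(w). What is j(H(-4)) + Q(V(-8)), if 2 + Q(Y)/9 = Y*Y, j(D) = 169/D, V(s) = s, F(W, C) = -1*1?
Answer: 558 + 169*I/2 ≈ 558.0 + 84.5*I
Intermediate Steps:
F(W, C) = -1
H(w) = -sqrt(w)
Q(Y) = -18 + 9*Y**2 (Q(Y) = -18 + 9*(Y*Y) = -18 + 9*Y**2)
j(H(-4)) + Q(V(-8)) = 169/((-sqrt(-4))) + (-18 + 9*(-8)**2) = 169/((-2*I)) + (-18 + 9*64) = 169/((-2*I)) + (-18 + 576) = 169*(I/2) + 558 = 169*I/2 + 558 = 558 + 169*I/2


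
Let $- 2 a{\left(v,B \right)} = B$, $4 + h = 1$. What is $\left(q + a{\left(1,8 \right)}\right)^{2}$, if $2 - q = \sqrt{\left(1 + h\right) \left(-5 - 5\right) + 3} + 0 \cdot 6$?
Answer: $\left(2 + \sqrt{23}\right)^{2} \approx 46.183$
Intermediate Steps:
$h = -3$ ($h = -4 + 1 = -3$)
$a{\left(v,B \right)} = - \frac{B}{2}$
$q = 2 - \sqrt{23}$ ($q = 2 - \left(\sqrt{\left(1 - 3\right) \left(-5 - 5\right) + 3} + 0 \cdot 6\right) = 2 - \left(\sqrt{\left(-2\right) \left(-10\right) + 3} + 0\right) = 2 - \left(\sqrt{20 + 3} + 0\right) = 2 - \left(\sqrt{23} + 0\right) = 2 - \sqrt{23} \approx -2.7958$)
$\left(q + a{\left(1,8 \right)}\right)^{2} = \left(\left(2 - \sqrt{23}\right) - 4\right)^{2} = \left(-2 - \sqrt{23}\right)^{2}$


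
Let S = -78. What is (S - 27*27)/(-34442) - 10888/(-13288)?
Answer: 48215989/57208162 ≈ 0.84282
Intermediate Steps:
(S - 27*27)/(-34442) - 10888/(-13288) = (-78 - 27*27)/(-34442) - 10888/(-13288) = (-78 - 729)*(-1/34442) - 10888*(-1/13288) = -807*(-1/34442) + 1361/1661 = 807/34442 + 1361/1661 = 48215989/57208162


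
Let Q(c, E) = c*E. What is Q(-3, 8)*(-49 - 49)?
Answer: 2352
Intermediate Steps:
Q(c, E) = E*c
Q(-3, 8)*(-49 - 49) = (8*(-3))*(-49 - 49) = -24*(-98) = 2352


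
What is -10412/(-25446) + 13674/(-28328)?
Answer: -13249367/180208572 ≈ -0.073522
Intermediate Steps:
-10412/(-25446) + 13674/(-28328) = -10412*(-1/25446) + 13674*(-1/28328) = 5206/12723 - 6837/14164 = -13249367/180208572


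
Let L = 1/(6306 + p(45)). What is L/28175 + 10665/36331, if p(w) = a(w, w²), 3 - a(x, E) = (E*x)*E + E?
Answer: 55446900083130044/188883387428177925 ≈ 0.29355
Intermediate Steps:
a(x, E) = 3 - E - x*E² (a(x, E) = 3 - ((E*x)*E + E) = 3 - (x*E² + E) = 3 - (E + x*E²) = 3 + (-E - x*E²) = 3 - E - x*E²)
p(w) = 3 - w² - w⁵ (p(w) = 3 - w² - w*(w²)² = 3 - w² - w*w⁴ = 3 - w² - w⁵)
L = -1/184523841 (L = 1/(6306 + (3 - 1*45² - 1*45⁵)) = 1/(6306 + (3 - 1*2025 - 1*184528125)) = 1/(6306 + (3 - 2025 - 184528125)) = 1/(6306 - 184530147) = 1/(-184523841) = -1/184523841 ≈ -5.4194e-9)
L/28175 + 10665/36331 = -1/184523841/28175 + 10665/36331 = -1/184523841*1/28175 + 10665*(1/36331) = -1/5198959220175 + 10665/36331 = 55446900083130044/188883387428177925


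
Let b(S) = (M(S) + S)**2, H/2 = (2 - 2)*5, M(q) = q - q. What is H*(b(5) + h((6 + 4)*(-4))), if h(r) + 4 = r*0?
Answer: 0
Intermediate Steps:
M(q) = 0
H = 0 (H = 2*((2 - 2)*5) = 2*(0*5) = 2*0 = 0)
h(r) = -4 (h(r) = -4 + r*0 = -4 + 0 = -4)
b(S) = S**2 (b(S) = (0 + S)**2 = S**2)
H*(b(5) + h((6 + 4)*(-4))) = 0*(5**2 - 4) = 0*(25 - 4) = 0*21 = 0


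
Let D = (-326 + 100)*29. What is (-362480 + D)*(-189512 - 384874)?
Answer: 211967963124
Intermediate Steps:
D = -6554 (D = -226*29 = -6554)
(-362480 + D)*(-189512 - 384874) = (-362480 - 6554)*(-189512 - 384874) = -369034*(-574386) = 211967963124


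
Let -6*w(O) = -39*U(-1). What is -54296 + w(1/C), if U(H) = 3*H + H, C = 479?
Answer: -54322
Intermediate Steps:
U(H) = 4*H
w(O) = -26 (w(O) = -(-13)*4*(-1)/2 = -(-13)*(-4)/2 = -⅙*156 = -26)
-54296 + w(1/C) = -54296 - 26 = -54322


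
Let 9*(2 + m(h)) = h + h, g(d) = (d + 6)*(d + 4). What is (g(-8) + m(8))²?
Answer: 4900/81 ≈ 60.494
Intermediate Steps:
g(d) = (4 + d)*(6 + d) (g(d) = (6 + d)*(4 + d) = (4 + d)*(6 + d))
m(h) = -2 + 2*h/9 (m(h) = -2 + (h + h)/9 = -2 + (2*h)/9 = -2 + 2*h/9)
(g(-8) + m(8))² = ((24 + (-8)² + 10*(-8)) + (-2 + (2/9)*8))² = ((24 + 64 - 80) + (-2 + 16/9))² = (8 - 2/9)² = (70/9)² = 4900/81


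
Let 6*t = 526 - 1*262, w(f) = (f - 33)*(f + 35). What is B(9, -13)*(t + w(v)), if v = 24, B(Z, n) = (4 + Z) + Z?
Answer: -10714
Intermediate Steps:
B(Z, n) = 4 + 2*Z
w(f) = (-33 + f)*(35 + f)
t = 44 (t = (526 - 1*262)/6 = (526 - 262)/6 = (⅙)*264 = 44)
B(9, -13)*(t + w(v)) = (4 + 2*9)*(44 + (-1155 + 24² + 2*24)) = (4 + 18)*(44 + (-1155 + 576 + 48)) = 22*(44 - 531) = 22*(-487) = -10714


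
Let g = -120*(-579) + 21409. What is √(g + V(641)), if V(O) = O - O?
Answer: √90889 ≈ 301.48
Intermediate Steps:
V(O) = 0
g = 90889 (g = 69480 + 21409 = 90889)
√(g + V(641)) = √(90889 + 0) = √90889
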